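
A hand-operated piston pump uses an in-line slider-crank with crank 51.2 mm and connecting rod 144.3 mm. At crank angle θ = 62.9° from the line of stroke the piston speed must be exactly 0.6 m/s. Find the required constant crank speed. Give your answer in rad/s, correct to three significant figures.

For an in-line slider-crank, |v_piston| = rω|sinθ|·[1 + r cosθ/√(L² − r² sin²θ)].
With r = 0.0512 m, L = 0.1443 m, θ = 62.9°: the bracketed kinematic factor |dx/dθ| = 0.053344 m.
ω = v/|dx/dθ| = 0.6/0.053344 = 11.248 rad/s.

11.2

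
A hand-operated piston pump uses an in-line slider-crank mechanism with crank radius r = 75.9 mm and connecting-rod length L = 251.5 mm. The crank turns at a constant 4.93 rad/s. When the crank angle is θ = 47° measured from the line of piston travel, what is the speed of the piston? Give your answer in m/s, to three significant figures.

0.331

ω = 4.93 rad/s
For an in-line slider-crank, x = r cosθ + √(L² − r² sin²θ), so v = −rω sinθ·[1 + r cosθ/√(L² − r² sin²θ)].
With r = 0.0759 m, L = 0.2515 m, θ = 47°: √(L² − r² sin²θ) = 0.2453 m.
v = −0.0759·4.93·0.73135·[1 + 0.0759·0.68200/0.2453] = -0.33141 m/s.
|v| = 0.33141 m/s.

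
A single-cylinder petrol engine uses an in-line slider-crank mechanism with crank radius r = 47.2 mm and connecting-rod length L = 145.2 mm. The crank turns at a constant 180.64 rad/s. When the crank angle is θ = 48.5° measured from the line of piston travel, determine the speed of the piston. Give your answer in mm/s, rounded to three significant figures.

7800

ω = 180.6 rad/s
For an in-line slider-crank, x = r cosθ + √(L² − r² sin²θ), so v = −rω sinθ·[1 + r cosθ/√(L² − r² sin²θ)].
With r = 0.0472 m, L = 0.1452 m, θ = 48.5°: √(L² − r² sin²θ) = 0.14083 m.
v = −0.0472·180.6·0.74896·[1 + 0.0472·0.66262/0.14083] = -7.8039 m/s.
|v| = 7.8039 m/s = 7803.9 mm/s.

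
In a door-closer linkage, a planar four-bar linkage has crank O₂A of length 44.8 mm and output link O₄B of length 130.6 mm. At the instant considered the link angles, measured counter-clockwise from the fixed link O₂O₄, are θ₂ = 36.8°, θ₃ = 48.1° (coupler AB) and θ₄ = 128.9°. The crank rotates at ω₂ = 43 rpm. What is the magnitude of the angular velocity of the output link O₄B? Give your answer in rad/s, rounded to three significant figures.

0.307

ω₂ = 4.503 rad/s (from 43 rpm).
Differentiating the loop-closure r₂e^{iθ₂}+r₃e^{iθ₃}=r₁+r₄e^{iθ₄} gives r₂ω₂e^{iθ₂}+r₃ω₃e^{iθ₃}=r₄ω₄e^{iθ₄}.
Eliminating the other unknown: ω₄ = r₂ω₂ sin(θ₂−θ₃) / [r₄ sin(θ₄−θ₃)].
Numerator sine = -0.19595; denominator sine = +0.98714.
Result = 0.0448·4.503·(-0.19595) / (0.1306·(+0.98714)) = -0.30661 rad/s; magnitude 0.30661 rad/s.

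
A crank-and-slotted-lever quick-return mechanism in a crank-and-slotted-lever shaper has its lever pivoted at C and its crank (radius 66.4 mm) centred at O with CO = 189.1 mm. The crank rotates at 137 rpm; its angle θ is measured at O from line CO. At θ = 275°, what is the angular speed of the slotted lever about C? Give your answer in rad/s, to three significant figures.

1.86

ω = 14.35 rad/s (from 137 rpm).
Crank pin A relative to C: A = (d + r cosθ, r sinθ); lever angle φ = atan2(r sinθ, d + r cosθ).
Differentiating tanφ: φ̇ = rω(d cosθ + r)/(d² + r² + 2dr cosθ).
d² + r² + 2dr cosθ = |CA|² = 0.0423565 m²;  d cosθ + r = +0.082881 m.
|ω_lever| = |0.0664·14.35·+0.082881| / 0.0423565 = 1.864 rad/s.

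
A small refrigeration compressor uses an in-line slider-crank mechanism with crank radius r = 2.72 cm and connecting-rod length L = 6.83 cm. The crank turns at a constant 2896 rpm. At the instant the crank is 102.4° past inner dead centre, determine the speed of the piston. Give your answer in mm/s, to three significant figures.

7310

ω = 2π·2896/60 = 303.3 rad/s
For an in-line slider-crank, x = r cosθ + √(L² − r² sin²θ), so v = −rω sinθ·[1 + r cosθ/√(L² − r² sin²θ)].
With r = 0.0272 m, L = 0.0683 m, θ = 102.4°: √(L² − r² sin²θ) = 0.062922 m.
v = −0.0272·303.3·0.97667·[1 + 0.0272·-0.21474/0.062922] = -7.3086 m/s.
|v| = 7.3086 m/s = 7308.6 mm/s.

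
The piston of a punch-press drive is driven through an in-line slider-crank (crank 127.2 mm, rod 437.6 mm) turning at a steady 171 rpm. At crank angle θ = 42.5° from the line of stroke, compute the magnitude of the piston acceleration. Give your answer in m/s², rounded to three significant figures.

ω = 2π·171/60 = 17.91 rad/s
x(θ) = r cosθ + √(L² − r² sin²θ); with ω constant, a = ω²·d²x/dθ².
d²x/dθ² = −r cosθ − r²(cos2θ)/√u − r⁴ sin²2θ/(4u^{3/2}),  u = L² − r² sin²θ = 0.184109 m².
Substituting r = 0.1272 m, L = 0.4376 m, θ = 42.5°: d²x/dθ² = -0.09789 m.
a = ω²·d²x/dθ² = (17.91)²·(-0.09789) = -31.39 m/s²;  |a| = 31.39 m/s².

31.4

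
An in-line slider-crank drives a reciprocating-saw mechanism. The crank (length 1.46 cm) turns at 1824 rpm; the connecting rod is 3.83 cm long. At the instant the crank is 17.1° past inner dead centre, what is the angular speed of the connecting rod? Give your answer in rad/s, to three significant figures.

70.0

ω = 191 rad/s (converted from 1824 rpm).
The rod makes angle φ with the slider axis where L sinφ = r sinθ; differentiating, L cosφ·φ̇ = r ω cosθ.
L cosφ = √(L² − r² sin²θ) = 0.038059 m.
|ω_rod| = r ω |cosθ| / √(L² − r² sin²θ) = 0.0146·191·0.95579/0.038059 = 70.035 rad/s.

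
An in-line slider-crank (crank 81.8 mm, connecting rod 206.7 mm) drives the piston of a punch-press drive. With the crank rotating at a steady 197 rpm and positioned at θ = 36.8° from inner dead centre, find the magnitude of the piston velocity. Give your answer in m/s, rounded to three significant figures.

ω = 2π·197/60 = 20.63 rad/s
For an in-line slider-crank, x = r cosθ + √(L² − r² sin²θ), so v = −rω sinθ·[1 + r cosθ/√(L² − r² sin²θ)].
With r = 0.0818 m, L = 0.2067 m, θ = 36.8°: √(L² − r² sin²θ) = 0.20081 m.
v = −0.0818·20.63·0.59902·[1 + 0.0818·0.80073/0.20081] = -1.3406 m/s.
|v| = 1.3406 m/s.

1.34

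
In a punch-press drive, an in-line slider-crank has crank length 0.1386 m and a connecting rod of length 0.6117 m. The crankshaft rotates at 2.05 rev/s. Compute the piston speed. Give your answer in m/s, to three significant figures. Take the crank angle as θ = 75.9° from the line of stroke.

ω = 2π·2.05 = 12.88 rad/s
For an in-line slider-crank, x = r cosθ + √(L² − r² sin²θ), so v = −rω sinθ·[1 + r cosθ/√(L² − r² sin²θ)].
With r = 0.1386 m, L = 0.6117 m, θ = 75.9°: √(L² − r² sin²θ) = 0.59675 m.
v = −0.1386·12.88·0.96987·[1 + 0.1386·0.24362/0.59675] = -1.8294 m/s.
|v| = 1.8294 m/s.

1.83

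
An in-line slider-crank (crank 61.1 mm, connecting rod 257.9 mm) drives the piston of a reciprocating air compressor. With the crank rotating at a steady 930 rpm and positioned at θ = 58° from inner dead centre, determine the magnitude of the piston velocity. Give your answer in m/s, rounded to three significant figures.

ω = 2π·930/60 = 97.39 rad/s
For an in-line slider-crank, x = r cosθ + √(L² − r² sin²θ), so v = −rω sinθ·[1 + r cosθ/√(L² − r² sin²θ)].
With r = 0.0611 m, L = 0.2579 m, θ = 58°: √(L² − r² sin²θ) = 0.25264 m.
v = −0.0611·97.39·0.84805·[1 + 0.0611·0.52992/0.25264] = -5.693 m/s.
|v| = 5.693 m/s.

5.69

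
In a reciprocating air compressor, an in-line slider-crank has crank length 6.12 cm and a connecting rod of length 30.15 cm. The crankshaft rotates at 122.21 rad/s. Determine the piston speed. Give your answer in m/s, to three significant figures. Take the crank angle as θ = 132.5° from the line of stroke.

ω = 122.2 rad/s
For an in-line slider-crank, x = r cosθ + √(L² − r² sin²θ), so v = −rω sinθ·[1 + r cosθ/√(L² − r² sin²θ)].
With r = 0.0612 m, L = 0.3015 m, θ = 132.5°: √(L² − r² sin²θ) = 0.2981 m.
v = −0.0612·122.2·0.73728·[1 + 0.0612·-0.67559/0.2981] = -4.7495 m/s.
|v| = 4.7495 m/s.

4.75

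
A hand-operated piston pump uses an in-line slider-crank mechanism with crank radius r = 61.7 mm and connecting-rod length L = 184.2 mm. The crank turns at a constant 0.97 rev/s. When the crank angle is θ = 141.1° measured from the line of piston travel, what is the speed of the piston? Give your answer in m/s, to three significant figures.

0.173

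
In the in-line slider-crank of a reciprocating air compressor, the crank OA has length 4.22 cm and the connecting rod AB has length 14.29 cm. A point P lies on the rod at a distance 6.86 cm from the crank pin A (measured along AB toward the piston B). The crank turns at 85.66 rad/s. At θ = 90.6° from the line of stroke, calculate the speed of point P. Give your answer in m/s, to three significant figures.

3.61

ω = 85.66 rad/s.  Crank-pin speed |V_A| = rω = 3.6149 m/s, perpendicular to OA.
Rod angle: sinφ = −(r/L) sinθ ⇒ φ = -17.175°; ω_rod = −rω cosθ/√(L²−r²sin²θ) = +0.27726 rad/s.
V_P = V_A + ω_rod × AP, with AP = 0.0686 m along the rod.
Components: V_Px = −rω sinθ − a·ω_rod·sinφ = -3.609 m/s;  V_Py = rω cosθ + a·ω_rod·cosφ = -0.019682 m/s.
|V_P| = √(V_Px² + V_Py²) = 3.6091 m/s.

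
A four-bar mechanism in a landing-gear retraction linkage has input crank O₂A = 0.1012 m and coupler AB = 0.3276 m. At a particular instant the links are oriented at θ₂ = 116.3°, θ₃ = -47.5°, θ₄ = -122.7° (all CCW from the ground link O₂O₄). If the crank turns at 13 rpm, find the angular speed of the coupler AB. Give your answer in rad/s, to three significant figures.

0.373

ω₂ = 1.361 rad/s (from 13 rpm).
Differentiating the loop-closure r₂e^{iθ₂}+r₃e^{iθ₃}=r₁+r₄e^{iθ₄} gives r₂ω₂e^{iθ₂}+r₃ω₃e^{iθ₃}=r₄ω₄e^{iθ₄}.
Eliminating the other unknown: ω₃ = r₂ω₂ sin(θ₄−θ₂) / [r₃ sin(θ₃−θ₄)].
Numerator sine = +0.85717; denominator sine = +0.96682.
Result = 0.1012·1.361·(+0.85717) / (0.3276·(+0.96682)) = +0.37284 rad/s; magnitude 0.37284 rad/s.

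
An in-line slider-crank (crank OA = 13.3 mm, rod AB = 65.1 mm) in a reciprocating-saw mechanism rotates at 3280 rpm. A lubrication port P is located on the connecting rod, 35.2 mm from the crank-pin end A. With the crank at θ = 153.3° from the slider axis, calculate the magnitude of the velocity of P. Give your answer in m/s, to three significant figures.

2.63

ω = 343.5 rad/s.  Crank-pin speed |V_A| = rω = 4.5683 m/s, perpendicular to OA.
Rod angle: sinφ = −(r/L) sinθ ⇒ φ = -5.267°; ω_rod = −rω cosθ/√(L²−r²sin²θ) = +62.957 rad/s.
V_P = V_A + ω_rod × AP, with AP = 0.0352 m along the rod.
Components: V_Px = −rω sinθ − a·ω_rod·sinφ = -1.8492 m/s;  V_Py = rω cosθ + a·ω_rod·cosφ = -1.8745 m/s.
|V_P| = √(V_Px² + V_Py²) = 2.6331 m/s.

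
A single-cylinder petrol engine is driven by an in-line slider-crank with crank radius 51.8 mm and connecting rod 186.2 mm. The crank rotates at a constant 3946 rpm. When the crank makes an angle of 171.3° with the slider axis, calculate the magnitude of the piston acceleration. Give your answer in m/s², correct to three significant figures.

ω = 2π·3946/60 = 413.2 rad/s
x(θ) = r cosθ + √(L² − r² sin²θ); with ω constant, a = ω²·d²x/dθ².
d²x/dθ² = −r cosθ − r²(cos2θ)/√u − r⁴ sin²2θ/(4u^{3/2}),  u = L² − r² sin²θ = 0.034609 m².
Substituting r = 0.0518 m, L = 0.1862 m, θ = 171.3°: d²x/dθ² = +0.037416 m.
a = ω²·d²x/dθ² = (413.2)²·(+0.037416) = +6388.9 m/s²;  |a| = 6388.9 m/s².

6390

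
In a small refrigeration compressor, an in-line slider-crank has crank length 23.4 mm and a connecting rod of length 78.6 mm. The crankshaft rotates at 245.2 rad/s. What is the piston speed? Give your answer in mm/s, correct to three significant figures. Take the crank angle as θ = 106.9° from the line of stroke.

4990

ω = 245.2 rad/s
For an in-line slider-crank, x = r cosθ + √(L² − r² sin²θ), so v = −rω sinθ·[1 + r cosθ/√(L² − r² sin²θ)].
With r = 0.0234 m, L = 0.0786 m, θ = 106.9°: √(L² − r² sin²θ) = 0.075344 m.
v = −0.0234·245.2·0.95681·[1 + 0.0234·-0.29070/0.075344] = -4.9942 m/s.
|v| = 4.9942 m/s = 4994.2 mm/s.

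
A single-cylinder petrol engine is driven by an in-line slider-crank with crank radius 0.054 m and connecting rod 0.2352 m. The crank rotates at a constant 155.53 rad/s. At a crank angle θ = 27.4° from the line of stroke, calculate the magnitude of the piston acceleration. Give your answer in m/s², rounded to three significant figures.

ω = 155.5 rad/s
x(θ) = r cosθ + √(L² − r² sin²θ); with ω constant, a = ω²·d²x/dθ².
d²x/dθ² = −r cosθ − r²(cos2θ)/√u − r⁴ sin²2θ/(4u^{3/2}),  u = L² − r² sin²θ = 0.0547015 m².
Substituting r = 0.054 m, L = 0.2352 m, θ = 27.4°: d²x/dθ² = -0.05524 m.
a = ω²·d²x/dθ² = (155.5)²·(-0.05524) = -1336.2 m/s²;  |a| = 1336.2 m/s².

1340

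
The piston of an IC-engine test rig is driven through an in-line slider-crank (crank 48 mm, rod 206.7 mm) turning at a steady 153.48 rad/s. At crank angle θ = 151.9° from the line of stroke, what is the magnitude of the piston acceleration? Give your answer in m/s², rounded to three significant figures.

848

ω = 153.5 rad/s
x(θ) = r cosθ + √(L² − r² sin²θ); with ω constant, a = ω²·d²x/dθ².
d²x/dθ² = −r cosθ − r²(cos2θ)/√u − r⁴ sin²2θ/(4u^{3/2}),  u = L² − r² sin²θ = 0.0422137 m².
Substituting r = 0.048 m, L = 0.2067 m, θ = 151.9°: d²x/dθ² = +0.035998 m.
a = ω²·d²x/dθ² = (153.5)²·(+0.035998) = +847.98 m/s²;  |a| = 847.98 m/s².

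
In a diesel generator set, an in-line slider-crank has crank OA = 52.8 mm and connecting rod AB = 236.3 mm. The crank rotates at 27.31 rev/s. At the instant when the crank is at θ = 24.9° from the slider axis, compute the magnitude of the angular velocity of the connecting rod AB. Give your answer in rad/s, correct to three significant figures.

34.9

ω = 171.6 rad/s (converted from 27.31 rev/s).
The rod makes angle φ with the slider axis where L sinφ = r sinθ; differentiating, L cosφ·φ̇ = r ω cosθ.
L cosφ = √(L² − r² sin²θ) = 0.23525 m.
|ω_rod| = r ω |cosθ| / √(L² − r² sin²θ) = 0.0528·171.6·0.90704/0.23525 = 34.933 rad/s.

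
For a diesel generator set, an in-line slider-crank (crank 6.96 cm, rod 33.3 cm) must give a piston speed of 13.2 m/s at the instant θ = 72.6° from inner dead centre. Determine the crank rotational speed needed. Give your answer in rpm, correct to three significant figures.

For an in-line slider-crank, |v_piston| = rω|sinθ|·[1 + r cosθ/√(L² − r² sin²θ)].
With r = 0.0696 m, L = 0.333 m, θ = 72.6°: the bracketed kinematic factor |dx/dθ| = 0.070651 m.
ω = v/|dx/dθ| = 13.2/0.070651 = 186.83 rad/s.
N = 60ω/(2π) = 1784.1 rpm.

1780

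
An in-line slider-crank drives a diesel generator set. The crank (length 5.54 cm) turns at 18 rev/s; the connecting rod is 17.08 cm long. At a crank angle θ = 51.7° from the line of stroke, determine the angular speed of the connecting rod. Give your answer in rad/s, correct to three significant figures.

23.5

ω = 113.1 rad/s (converted from 18 rev/s).
The rod makes angle φ with the slider axis where L sinφ = r sinθ; differentiating, L cosφ·φ̇ = r ω cosθ.
L cosφ = √(L² − r² sin²θ) = 0.16517 m.
|ω_rod| = r ω |cosθ| / √(L² − r² sin²θ) = 0.0554·113.1·0.61978/0.16517 = 23.51 rad/s.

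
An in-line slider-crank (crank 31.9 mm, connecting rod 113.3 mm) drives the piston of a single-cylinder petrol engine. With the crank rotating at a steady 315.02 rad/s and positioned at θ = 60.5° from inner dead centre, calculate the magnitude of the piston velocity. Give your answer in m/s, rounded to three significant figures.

10.00

ω = 315 rad/s
For an in-line slider-crank, x = r cosθ + √(L² − r² sin²θ), so v = −rω sinθ·[1 + r cosθ/√(L² − r² sin²θ)].
With r = 0.0319 m, L = 0.1133 m, θ = 60.5°: √(L² − r² sin²θ) = 0.10985 m.
v = −0.0319·315·0.87036·[1 + 0.0319·0.49242/0.10985] = -9.9971 m/s.
|v| = 9.9971 m/s.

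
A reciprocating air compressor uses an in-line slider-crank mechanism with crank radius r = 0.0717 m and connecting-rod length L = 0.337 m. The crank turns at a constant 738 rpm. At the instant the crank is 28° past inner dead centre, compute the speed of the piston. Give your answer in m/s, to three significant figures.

ω = 2π·738/60 = 77.28 rad/s
For an in-line slider-crank, x = r cosθ + √(L² − r² sin²θ), so v = −rω sinθ·[1 + r cosθ/√(L² − r² sin²θ)].
With r = 0.0717 m, L = 0.337 m, θ = 28°: √(L² − r² sin²θ) = 0.33531 m.
v = −0.0717·77.28·0.46947·[1 + 0.0717·0.88295/0.33531] = -3.0926 m/s.
|v| = 3.0926 m/s.

3.09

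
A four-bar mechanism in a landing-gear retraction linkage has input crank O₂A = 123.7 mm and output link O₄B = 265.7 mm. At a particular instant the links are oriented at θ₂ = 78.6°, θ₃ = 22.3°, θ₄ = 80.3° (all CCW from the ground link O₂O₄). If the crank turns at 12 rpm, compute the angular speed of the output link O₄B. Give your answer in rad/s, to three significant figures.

ω₂ = 1.257 rad/s (from 12 rpm).
Differentiating the loop-closure r₂e^{iθ₂}+r₃e^{iθ₃}=r₁+r₄e^{iθ₄} gives r₂ω₂e^{iθ₂}+r₃ω₃e^{iθ₃}=r₄ω₄e^{iθ₄}.
Eliminating the other unknown: ω₄ = r₂ω₂ sin(θ₂−θ₃) / [r₄ sin(θ₄−θ₃)].
Numerator sine = +0.83195; denominator sine = +0.84805.
Result = 0.1237·1.257·(+0.83195) / (0.2657·(+0.84805)) = +0.57394 rad/s; magnitude 0.57394 rad/s.

0.574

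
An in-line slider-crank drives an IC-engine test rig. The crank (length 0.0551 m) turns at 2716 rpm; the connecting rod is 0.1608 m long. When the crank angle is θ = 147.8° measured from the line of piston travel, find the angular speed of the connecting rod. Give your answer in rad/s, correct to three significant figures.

83.9

ω = 284.4 rad/s (converted from 2716 rpm).
The rod makes angle φ with the slider axis where L sinφ = r sinθ; differentiating, L cosφ·φ̇ = r ω cosθ.
L cosφ = √(L² − r² sin²θ) = 0.1581 m.
|ω_rod| = r ω |cosθ| / √(L² − r² sin²θ) = 0.0551·284.4·0.84619/0.1581 = 83.88 rad/s.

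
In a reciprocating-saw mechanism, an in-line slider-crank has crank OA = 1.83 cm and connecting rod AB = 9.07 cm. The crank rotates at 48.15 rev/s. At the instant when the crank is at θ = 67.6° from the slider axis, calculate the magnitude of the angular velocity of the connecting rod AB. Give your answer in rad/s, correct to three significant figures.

23.7

ω = 302.5 rad/s (converted from 48.15 rev/s).
The rod makes angle φ with the slider axis where L sinφ = r sinθ; differentiating, L cosφ·φ̇ = r ω cosθ.
L cosφ = √(L² − r² sin²θ) = 0.089108 m.
|ω_rod| = r ω |cosθ| / √(L² − r² sin²θ) = 0.0183·302.5·0.38107/0.089108 = 23.676 rad/s.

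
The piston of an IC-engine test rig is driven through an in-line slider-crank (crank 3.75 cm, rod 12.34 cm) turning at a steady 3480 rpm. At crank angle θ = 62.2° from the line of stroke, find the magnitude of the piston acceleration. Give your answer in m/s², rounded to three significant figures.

ω = 2π·3480/60 = 364.4 rad/s
x(θ) = r cosθ + √(L² − r² sin²θ); with ω constant, a = ω²·d²x/dθ².
d²x/dθ² = −r cosθ − r²(cos2θ)/√u − r⁴ sin²2θ/(4u^{3/2}),  u = L² − r² sin²θ = 0.0141272 m².
Substituting r = 0.0375 m, L = 0.1234 m, θ = 62.2°: d²x/dθ² = -0.011006 m.
a = ω²·d²x/dθ² = (364.4)²·(-0.011006) = -1461.6 m/s²;  |a| = 1461.6 m/s².

1460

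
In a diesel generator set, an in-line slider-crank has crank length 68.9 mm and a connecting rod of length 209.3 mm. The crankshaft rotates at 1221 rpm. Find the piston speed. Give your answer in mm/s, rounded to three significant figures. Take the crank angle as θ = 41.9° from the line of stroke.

7360

ω = 2π·1221/60 = 127.9 rad/s
For an in-line slider-crank, x = r cosθ + √(L² − r² sin²θ), so v = −rω sinθ·[1 + r cosθ/√(L² − r² sin²θ)].
With r = 0.0689 m, L = 0.2093 m, θ = 41.9°: √(L² − r² sin²θ) = 0.20418 m.
v = −0.0689·127.9·0.66783·[1 + 0.0689·0.74431/0.20418] = -7.3612 m/s.
|v| = 7.3612 m/s = 7361.2 mm/s.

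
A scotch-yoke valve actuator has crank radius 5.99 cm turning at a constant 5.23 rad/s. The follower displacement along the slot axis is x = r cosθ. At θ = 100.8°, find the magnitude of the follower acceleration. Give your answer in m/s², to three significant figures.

0.307

ω = 5.23 rad/s
x = r cosθ ⇒ ẍ = −rω² cosθ (ω constant).
|a| = rω²|cosθ| = 0.0599·(5.23)²·|cos 100.8°| = 0.30701 m/s².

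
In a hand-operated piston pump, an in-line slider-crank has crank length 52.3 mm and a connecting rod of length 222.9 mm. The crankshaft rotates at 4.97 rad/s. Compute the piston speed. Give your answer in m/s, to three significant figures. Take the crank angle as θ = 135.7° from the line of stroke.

0.151

ω = 4.97 rad/s
For an in-line slider-crank, x = r cosθ + √(L² − r² sin²θ), so v = −rω sinθ·[1 + r cosθ/√(L² − r² sin²θ)].
With r = 0.0523 m, L = 0.2229 m, θ = 135.7°: √(L² − r² sin²θ) = 0.21989 m.
v = −0.0523·4.97·0.69842·[1 + 0.0523·-0.71569/0.21989] = -0.15064 m/s.
|v| = 0.15064 m/s.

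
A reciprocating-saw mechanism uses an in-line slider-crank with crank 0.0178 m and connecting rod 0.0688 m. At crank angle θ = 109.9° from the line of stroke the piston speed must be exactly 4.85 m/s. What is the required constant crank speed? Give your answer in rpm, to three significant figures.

3040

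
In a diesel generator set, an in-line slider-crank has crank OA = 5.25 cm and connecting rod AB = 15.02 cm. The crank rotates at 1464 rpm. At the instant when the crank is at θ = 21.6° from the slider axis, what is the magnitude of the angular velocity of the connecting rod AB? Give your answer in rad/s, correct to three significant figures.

ω = 153.3 rad/s (converted from 1464 rpm).
The rod makes angle φ with the slider axis where L sinφ = r sinθ; differentiating, L cosφ·φ̇ = r ω cosθ.
L cosφ = √(L² − r² sin²θ) = 0.14895 m.
|ω_rod| = r ω |cosθ| / √(L² − r² sin²θ) = 0.0525·153.3·0.92978/0.14895 = 50.242 rad/s.

50.2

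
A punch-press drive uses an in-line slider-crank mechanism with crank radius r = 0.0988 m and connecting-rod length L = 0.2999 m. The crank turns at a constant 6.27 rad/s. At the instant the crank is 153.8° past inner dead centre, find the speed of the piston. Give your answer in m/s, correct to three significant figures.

ω = 6.27 rad/s
For an in-line slider-crank, x = r cosθ + √(L² − r² sin²θ), so v = −rω sinθ·[1 + r cosθ/√(L² − r² sin²θ)].
With r = 0.0988 m, L = 0.2999 m, θ = 153.8°: √(L² − r² sin²θ) = 0.29671 m.
v = −0.0988·6.27·0.44151·[1 + 0.0988·-0.89726/0.29671] = -0.19179 m/s.
|v| = 0.19179 m/s.

0.192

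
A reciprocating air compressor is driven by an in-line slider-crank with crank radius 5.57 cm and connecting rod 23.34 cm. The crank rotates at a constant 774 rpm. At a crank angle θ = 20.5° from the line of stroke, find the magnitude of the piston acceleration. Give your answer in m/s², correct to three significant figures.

ω = 2π·774/60 = 81.05 rad/s
x(θ) = r cosθ + √(L² − r² sin²θ); with ω constant, a = ω²·d²x/dθ².
d²x/dθ² = −r cosθ − r²(cos2θ)/√u − r⁴ sin²2θ/(4u^{3/2}),  u = L² − r² sin²θ = 0.0540951 m².
Substituting r = 0.0557 m, L = 0.2334 m, θ = 20.5°: d²x/dθ² = -0.062322 m.
a = ω²·d²x/dθ² = (81.05)²·(-0.062322) = -409.43 m/s²;  |a| = 409.43 m/s².

409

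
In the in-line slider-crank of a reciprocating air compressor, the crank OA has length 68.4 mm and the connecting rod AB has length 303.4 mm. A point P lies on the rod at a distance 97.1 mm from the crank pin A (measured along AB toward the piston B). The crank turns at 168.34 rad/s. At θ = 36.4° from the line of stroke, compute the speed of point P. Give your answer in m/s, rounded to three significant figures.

9.59

ω = 168.3 rad/s.  Crank-pin speed |V_A| = rω = 11.514 m/s, perpendicular to OA.
Rod angle: sinφ = −(r/L) sinθ ⇒ φ = -7.688°; ω_rod = −rω cosθ/√(L²−r²sin²θ) = -30.824 rad/s.
V_P = V_A + ω_rod × AP, with AP = 0.0971 m along the rod.
Components: V_Px = −rω sinθ − a·ω_rod·sinφ = -7.2333 m/s;  V_Py = rω cosθ + a·ω_rod·cosφ = +6.3018 m/s.
|V_P| = √(V_Px² + V_Py²) = 9.5934 m/s.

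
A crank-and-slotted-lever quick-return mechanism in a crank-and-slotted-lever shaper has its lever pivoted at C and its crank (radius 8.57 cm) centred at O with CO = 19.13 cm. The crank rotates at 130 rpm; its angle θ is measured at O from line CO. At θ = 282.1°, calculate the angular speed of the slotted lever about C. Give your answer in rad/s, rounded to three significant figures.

ω = 13.61 rad/s (from 130 rpm).
Crank pin A relative to C: A = (d + r cosθ, r sinθ); lever angle φ = atan2(r sinθ, d + r cosθ).
Differentiating tanφ: φ̇ = rω(d cosθ + r)/(d² + r² + 2dr cosθ).
d² + r² + 2dr cosθ = |CA|² = 0.0508133 m²;  d cosθ + r = +0.1258 m.
|ω_lever| = |0.0857·13.61·+0.1258| / 0.0508133 = 2.8884 rad/s.

2.89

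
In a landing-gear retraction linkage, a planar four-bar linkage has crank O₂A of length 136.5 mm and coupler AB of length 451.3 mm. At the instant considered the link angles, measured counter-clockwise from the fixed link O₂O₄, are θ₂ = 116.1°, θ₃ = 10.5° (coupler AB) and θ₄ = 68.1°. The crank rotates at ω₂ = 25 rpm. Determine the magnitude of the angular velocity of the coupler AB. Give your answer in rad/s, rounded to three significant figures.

0.697

ω₂ = 2.618 rad/s (from 25 rpm).
Differentiating the loop-closure r₂e^{iθ₂}+r₃e^{iθ₃}=r₁+r₄e^{iθ₄} gives r₂ω₂e^{iθ₂}+r₃ω₃e^{iθ₃}=r₄ω₄e^{iθ₄}.
Eliminating the other unknown: ω₃ = r₂ω₂ sin(θ₄−θ₂) / [r₃ sin(θ₃−θ₄)].
Numerator sine = -0.74314; denominator sine = -0.84433.
Result = 0.1365·2.618·(-0.74314) / (0.4513·(-0.84433)) = +0.69694 rad/s; magnitude 0.69694 rad/s.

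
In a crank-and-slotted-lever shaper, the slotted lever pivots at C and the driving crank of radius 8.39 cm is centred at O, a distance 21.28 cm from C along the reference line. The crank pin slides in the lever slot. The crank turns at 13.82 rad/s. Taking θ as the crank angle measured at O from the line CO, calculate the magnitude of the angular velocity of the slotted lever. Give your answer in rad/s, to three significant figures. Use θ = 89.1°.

ω = 13.82 rad/s
Crank pin A relative to C: A = (d + r cosθ, r sinθ); lever angle φ = atan2(r sinθ, d + r cosθ).
Differentiating tanφ: φ̇ = rω(d cosθ + r)/(d² + r² + 2dr cosθ).
d² + r² + 2dr cosθ = |CA|² = 0.0528839 m²;  d cosθ + r = +0.087243 m.
|ω_lever| = |0.0839·13.82·+0.087243| / 0.0528839 = 1.9128 rad/s.

1.91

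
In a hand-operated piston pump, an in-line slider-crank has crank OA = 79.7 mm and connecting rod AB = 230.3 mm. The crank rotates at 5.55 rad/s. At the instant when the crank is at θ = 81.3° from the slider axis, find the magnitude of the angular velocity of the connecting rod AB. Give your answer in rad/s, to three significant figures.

0.309

ω = 5.55 rad/s
The rod makes angle φ with the slider axis where L sinφ = r sinθ; differentiating, L cosφ·φ̇ = r ω cosθ.
L cosφ = √(L² − r² sin²θ) = 0.21641 m.
|ω_rod| = r ω |cosθ| / √(L² − r² sin²θ) = 0.0797·5.55·0.15126/0.21641 = 0.30918 rad/s.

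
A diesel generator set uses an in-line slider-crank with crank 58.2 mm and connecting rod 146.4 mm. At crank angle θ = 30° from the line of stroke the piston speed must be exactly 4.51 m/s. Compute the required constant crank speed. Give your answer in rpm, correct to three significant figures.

For an in-line slider-crank, |v_piston| = rω|sinθ|·[1 + r cosθ/√(L² − r² sin²θ)].
With r = 0.0582 m, L = 0.1464 m, θ = 30°: the bracketed kinematic factor |dx/dθ| = 0.039323 m.
ω = v/|dx/dθ| = 4.51/0.039323 = 114.69 rad/s.
N = 60ω/(2π) = 1095.2 rpm.

1100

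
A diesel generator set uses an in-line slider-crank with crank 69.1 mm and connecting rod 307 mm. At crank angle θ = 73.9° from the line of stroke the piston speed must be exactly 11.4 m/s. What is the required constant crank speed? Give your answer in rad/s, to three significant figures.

161

For an in-line slider-crank, |v_piston| = rω|sinθ|·[1 + r cosθ/√(L² − r² sin²θ)].
With r = 0.0691 m, L = 0.307 m, θ = 73.9°: the bracketed kinematic factor |dx/dθ| = 0.070634 m.
ω = v/|dx/dθ| = 11.4/0.070634 = 161.39 rad/s.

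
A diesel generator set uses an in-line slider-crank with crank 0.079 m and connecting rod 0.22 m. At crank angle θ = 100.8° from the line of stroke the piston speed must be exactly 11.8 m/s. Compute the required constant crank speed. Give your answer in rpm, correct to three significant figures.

For an in-line slider-crank, |v_piston| = rω|sinθ|·[1 + r cosθ/√(L² − r² sin²θ)].
With r = 0.079 m, L = 0.22 m, θ = 100.8°: the bracketed kinematic factor |dx/dθ| = 0.072021 m.
ω = v/|dx/dθ| = 11.8/0.072021 = 163.84 rad/s.
N = 60ω/(2π) = 1564.6 rpm.

1560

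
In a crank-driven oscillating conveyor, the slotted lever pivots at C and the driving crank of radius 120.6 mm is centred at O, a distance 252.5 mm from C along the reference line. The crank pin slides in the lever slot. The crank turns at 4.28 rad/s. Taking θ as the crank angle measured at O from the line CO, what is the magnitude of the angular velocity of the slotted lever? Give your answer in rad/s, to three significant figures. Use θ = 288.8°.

ω = 4.28 rad/s
Crank pin A relative to C: A = (d + r cosθ, r sinθ); lever angle φ = atan2(r sinθ, d + r cosθ).
Differentiating tanφ: φ̇ = rω(d cosθ + r)/(d² + r² + 2dr cosθ).
d² + r² + 2dr cosθ = |CA|² = 0.0979276 m²;  d cosθ + r = +0.20197 m.
|ω_lever| = |0.1206·4.28·+0.20197| / 0.0979276 = 1.0646 rad/s.

1.06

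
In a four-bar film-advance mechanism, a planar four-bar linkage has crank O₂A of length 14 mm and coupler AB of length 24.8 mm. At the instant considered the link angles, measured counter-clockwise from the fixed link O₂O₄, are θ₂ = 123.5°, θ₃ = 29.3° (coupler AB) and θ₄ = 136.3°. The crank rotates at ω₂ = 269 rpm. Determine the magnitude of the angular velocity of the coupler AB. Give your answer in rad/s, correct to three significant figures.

3.68

ω₂ = 28.17 rad/s (from 269 rpm).
Differentiating the loop-closure r₂e^{iθ₂}+r₃e^{iθ₃}=r₁+r₄e^{iθ₄} gives r₂ω₂e^{iθ₂}+r₃ω₃e^{iθ₃}=r₄ω₄e^{iθ₄}.
Eliminating the other unknown: ω₃ = r₂ω₂ sin(θ₄−θ₂) / [r₃ sin(θ₃−θ₄)].
Numerator sine = +0.22155; denominator sine = -0.95630.
Result = 0.014·28.17·(+0.22155) / (0.0248·(-0.95630)) = -3.6841 rad/s; magnitude 3.6841 rad/s.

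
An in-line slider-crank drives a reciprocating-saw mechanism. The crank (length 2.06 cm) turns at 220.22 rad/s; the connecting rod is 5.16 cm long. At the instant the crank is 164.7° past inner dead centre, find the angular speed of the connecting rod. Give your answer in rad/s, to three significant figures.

ω = 220.2 rad/s
The rod makes angle φ with the slider axis where L sinφ = r sinθ; differentiating, L cosφ·φ̇ = r ω cosθ.
L cosφ = √(L² − r² sin²θ) = 0.051313 m.
|ω_rod| = r ω |cosθ| / √(L² − r² sin²θ) = 0.0206·220.2·0.96456/0.051313 = 85.276 rad/s.

85.3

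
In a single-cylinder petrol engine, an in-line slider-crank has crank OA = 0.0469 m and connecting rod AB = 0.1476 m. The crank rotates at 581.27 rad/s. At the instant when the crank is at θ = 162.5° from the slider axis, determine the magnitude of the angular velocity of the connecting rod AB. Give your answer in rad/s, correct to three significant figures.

177

ω = 581.3 rad/s
The rod makes angle φ with the slider axis where L sinφ = r sinθ; differentiating, L cosφ·φ̇ = r ω cosθ.
L cosφ = √(L² − r² sin²θ) = 0.14692 m.
|ω_rod| = r ω |cosθ| / √(L² − r² sin²θ) = 0.0469·581.3·0.95372/0.14692 = 176.96 rad/s.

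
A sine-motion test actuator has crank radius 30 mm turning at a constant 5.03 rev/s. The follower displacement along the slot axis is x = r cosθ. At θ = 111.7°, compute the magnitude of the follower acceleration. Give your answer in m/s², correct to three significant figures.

ω = 31.6 rad/s (from 5.03 rev/s).
x = r cosθ ⇒ ẍ = −rω² cosθ (ω constant).
|a| = rω²|cosθ| = 0.03·(31.6)²·|cos 111.7°| = 11.08 m/s².

11.1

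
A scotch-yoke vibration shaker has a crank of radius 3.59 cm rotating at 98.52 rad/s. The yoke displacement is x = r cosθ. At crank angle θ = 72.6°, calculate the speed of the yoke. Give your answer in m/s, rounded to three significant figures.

3.38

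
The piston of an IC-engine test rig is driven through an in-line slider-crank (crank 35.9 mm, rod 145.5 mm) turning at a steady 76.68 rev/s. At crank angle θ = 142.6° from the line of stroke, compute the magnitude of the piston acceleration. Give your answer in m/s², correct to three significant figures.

ω = 2π·76.7 = 481.8 rad/s
x(θ) = r cosθ + √(L² − r² sin²θ); with ω constant, a = ω²·d²x/dθ².
d²x/dθ² = −r cosθ − r²(cos2θ)/√u − r⁴ sin²2θ/(4u^{3/2}),  u = L² − r² sin²θ = 0.0206948 m².
Substituting r = 0.0359 m, L = 0.1455 m, θ = 142.6°: d²x/dθ² = +0.026041 m.
a = ω²·d²x/dθ² = (481.8)²·(+0.026041) = +6044.7 m/s²;  |a| = 6044.7 m/s².

6040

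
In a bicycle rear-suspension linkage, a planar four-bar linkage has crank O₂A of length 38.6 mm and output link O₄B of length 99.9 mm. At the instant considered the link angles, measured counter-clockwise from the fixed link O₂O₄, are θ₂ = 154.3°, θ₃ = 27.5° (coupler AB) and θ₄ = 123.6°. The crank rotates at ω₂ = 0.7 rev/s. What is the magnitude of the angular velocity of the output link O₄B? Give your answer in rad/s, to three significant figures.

ω₂ = 4.398 rad/s (from 0.7 rev/s).
Differentiating the loop-closure r₂e^{iθ₂}+r₃e^{iθ₃}=r₁+r₄e^{iθ₄} gives r₂ω₂e^{iθ₂}+r₃ω₃e^{iθ₃}=r₄ω₄e^{iθ₄}.
Eliminating the other unknown: ω₄ = r₂ω₂ sin(θ₂−θ₃) / [r₄ sin(θ₄−θ₃)].
Numerator sine = +0.80073; denominator sine = +0.99434.
Result = 0.0386·4.398·(+0.80073) / (0.0999·(+0.99434)) = +1.3685 rad/s; magnitude 1.3685 rad/s.

1.37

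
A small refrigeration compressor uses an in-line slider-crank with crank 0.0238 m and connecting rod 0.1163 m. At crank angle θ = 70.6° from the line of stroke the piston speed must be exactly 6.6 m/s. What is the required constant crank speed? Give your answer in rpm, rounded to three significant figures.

2630

For an in-line slider-crank, |v_piston| = rω|sinθ|·[1 + r cosθ/√(L² − r² sin²θ)].
With r = 0.0238 m, L = 0.1163 m, θ = 70.6°: the bracketed kinematic factor |dx/dθ| = 0.024004 m.
ω = v/|dx/dθ| = 6.6/0.024004 = 274.96 rad/s.
N = 60ω/(2π) = 2625.6 rpm.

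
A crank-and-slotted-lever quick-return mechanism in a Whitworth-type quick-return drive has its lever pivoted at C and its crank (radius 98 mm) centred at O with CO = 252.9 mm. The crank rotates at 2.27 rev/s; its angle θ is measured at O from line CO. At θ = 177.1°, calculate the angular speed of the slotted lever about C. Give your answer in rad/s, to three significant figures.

8.98

ω = 14.26 rad/s (from 2.27 rev/s).
Crank pin A relative to C: A = (d + r cosθ, r sinθ); lever angle φ = atan2(r sinθ, d + r cosθ).
Differentiating tanφ: φ̇ = rω(d cosθ + r)/(d² + r² + 2dr cosθ).
d² + r² + 2dr cosθ = |CA|² = 0.0240575 m²;  d cosθ + r = -0.15458 m.
|ω_lever| = |0.098·14.26·-0.15458| / 0.0240575 = 8.981 rad/s.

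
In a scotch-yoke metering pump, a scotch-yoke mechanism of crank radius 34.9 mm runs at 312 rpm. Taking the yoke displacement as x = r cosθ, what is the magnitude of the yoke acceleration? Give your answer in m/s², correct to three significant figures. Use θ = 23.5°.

34.2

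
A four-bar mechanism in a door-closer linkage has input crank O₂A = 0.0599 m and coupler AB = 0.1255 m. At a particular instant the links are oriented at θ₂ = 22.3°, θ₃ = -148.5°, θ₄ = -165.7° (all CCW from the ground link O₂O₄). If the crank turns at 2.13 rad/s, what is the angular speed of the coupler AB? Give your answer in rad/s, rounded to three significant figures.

0.478

ω₂ = 2.13 rad/s
Differentiating the loop-closure r₂e^{iθ₂}+r₃e^{iθ₃}=r₁+r₄e^{iθ₄} gives r₂ω₂e^{iθ₂}+r₃ω₃e^{iθ₃}=r₄ω₄e^{iθ₄}.
Eliminating the other unknown: ω₃ = r₂ω₂ sin(θ₄−θ₂) / [r₃ sin(θ₃−θ₄)].
Numerator sine = +0.13917; denominator sine = +0.29571.
Result = 0.0599·2.13·(+0.13917) / (0.1255·(+0.29571)) = +0.47847 rad/s; magnitude 0.47847 rad/s.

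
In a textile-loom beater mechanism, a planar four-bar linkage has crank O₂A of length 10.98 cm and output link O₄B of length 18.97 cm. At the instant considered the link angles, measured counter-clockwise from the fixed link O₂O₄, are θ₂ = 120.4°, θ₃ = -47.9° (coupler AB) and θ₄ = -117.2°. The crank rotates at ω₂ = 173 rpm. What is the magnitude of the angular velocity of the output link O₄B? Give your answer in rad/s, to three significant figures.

2.27

ω₂ = 18.12 rad/s (from 173 rpm).
Differentiating the loop-closure r₂e^{iθ₂}+r₃e^{iθ₃}=r₁+r₄e^{iθ₄} gives r₂ω₂e^{iθ₂}+r₃ω₃e^{iθ₃}=r₄ω₄e^{iθ₄}.
Eliminating the other unknown: ω₄ = r₂ω₂ sin(θ₂−θ₃) / [r₄ sin(θ₄−θ₃)].
Numerator sine = +0.20279; denominator sine = -0.93544.
Result = 0.1098·18.12·(+0.20279) / (0.1897·(-0.93544)) = -2.2732 rad/s; magnitude 2.2732 rad/s.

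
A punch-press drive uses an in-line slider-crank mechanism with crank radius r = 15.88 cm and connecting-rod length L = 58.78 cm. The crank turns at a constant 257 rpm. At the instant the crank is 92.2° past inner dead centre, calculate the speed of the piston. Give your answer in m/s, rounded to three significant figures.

4.22

ω = 2π·257/60 = 26.91 rad/s
For an in-line slider-crank, x = r cosθ + √(L² − r² sin²θ), so v = −rω sinθ·[1 + r cosθ/√(L² − r² sin²θ)].
With r = 0.1588 m, L = 0.5878 m, θ = 92.2°: √(L² − r² sin²θ) = 0.56598 m.
v = −0.1588·26.91·0.99926·[1 + 0.1588·-0.03839/0.56598] = -4.2246 m/s.
|v| = 4.2246 m/s.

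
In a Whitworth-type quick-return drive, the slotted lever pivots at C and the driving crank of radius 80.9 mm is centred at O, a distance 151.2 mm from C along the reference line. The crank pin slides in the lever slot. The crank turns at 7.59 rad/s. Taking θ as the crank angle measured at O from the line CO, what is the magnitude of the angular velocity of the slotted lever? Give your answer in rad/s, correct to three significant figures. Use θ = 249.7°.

0.835

ω = 7.59 rad/s
Crank pin A relative to C: A = (d + r cosθ, r sinθ); lever angle φ = atan2(r sinθ, d + r cosθ).
Differentiating tanφ: φ̇ = rω(d cosθ + r)/(d² + r² + 2dr cosθ).
d² + r² + 2dr cosθ = |CA|² = 0.0209188 m²;  d cosθ + r = +0.028443 m.
|ω_lever| = |0.0809·7.59·+0.028443| / 0.0209188 = 0.8349 rad/s.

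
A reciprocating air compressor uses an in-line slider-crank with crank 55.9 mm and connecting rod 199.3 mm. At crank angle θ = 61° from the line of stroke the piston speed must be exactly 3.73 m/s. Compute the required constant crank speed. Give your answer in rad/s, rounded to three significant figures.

For an in-line slider-crank, |v_piston| = rω|sinθ|·[1 + r cosθ/√(L² − r² sin²θ)].
With r = 0.0559 m, L = 0.1993 m, θ = 61°: the bracketed kinematic factor |dx/dθ| = 0.055749 m.
ω = v/|dx/dθ| = 3.73/0.055749 = 66.907 rad/s.

66.9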